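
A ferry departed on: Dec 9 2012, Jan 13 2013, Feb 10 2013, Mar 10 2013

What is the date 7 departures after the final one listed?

Oct 13 2013

These are Sundays at 28- or 35-day spacing (35, 28, 28).
The pattern: 2nd Sunday of the month.
April 2013 — 2nd Sunday is Apr 14 2013.
2nd Sunday of May 2013: May 12 2013.
2nd Sunday of June 2013: Jun 9 2013.
July 2013 — 2nd Sunday is Jul 14 2013.
August 2013 — 2nd Sunday is Aug 11 2013.
September 2013 — 2nd Sunday is Sep 8 2013.
October 2013 — 2nd Sunday is Oct 13 2013.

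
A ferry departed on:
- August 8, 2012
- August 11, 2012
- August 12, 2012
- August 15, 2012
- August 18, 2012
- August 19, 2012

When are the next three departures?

August 22, 2012; August 25, 2012; August 26, 2012

The gap pattern 3, 1, 3, 3, 1 repeats every 3 events.
These are the Wednesdays, Saturdays and Sundays of each week.
Next Wednesday: August 22, 2012.
The following Saturday is August 25, 2012.
The following Sunday is August 26, 2012.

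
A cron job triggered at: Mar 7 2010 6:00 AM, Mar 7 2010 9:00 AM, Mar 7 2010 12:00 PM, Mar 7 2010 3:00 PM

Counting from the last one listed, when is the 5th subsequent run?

The interval is a steady 3 hours (3, 3, 3).
Mar 7 2010 3:00 PM + 3 h = Mar 7 2010 6:00 PM.
Mar 7 2010 6:00 PM + 3 h = Mar 7 2010 9:00 PM.
Mar 7 2010 9:00 PM + 3 h = Mar 8 2010 12:00 AM.
Mar 8 2010 12:00 AM + 3 h = Mar 8 2010 3:00 AM.
Mar 8 2010 3:00 AM + 3 h = Mar 8 2010 6:00 AM.

Mar 8 2010 6:00 AM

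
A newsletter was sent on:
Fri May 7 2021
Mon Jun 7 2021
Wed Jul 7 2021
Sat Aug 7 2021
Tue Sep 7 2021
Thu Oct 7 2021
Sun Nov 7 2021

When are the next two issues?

The day-of-month is always 7 (31, 30, 31, 31, 30, 31 days between events).
So this recurs on the 7th of each month.
Next: December 2021 → Tue Dec 7 2021.
Next: January 2022 → Fri Jan 7 2022.

Tue Dec 7 2021, Fri Jan 7 2022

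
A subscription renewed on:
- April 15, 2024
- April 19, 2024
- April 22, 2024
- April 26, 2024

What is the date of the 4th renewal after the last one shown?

The gap pattern 4, 3, 4 repeats every 2 events.
These are the Mondays and Fridays of each week.
The following Monday is April 29, 2024.
Next Friday: May 3, 2024.
Next Monday: May 6, 2024.
Next Friday: May 10, 2024.

May 10, 2024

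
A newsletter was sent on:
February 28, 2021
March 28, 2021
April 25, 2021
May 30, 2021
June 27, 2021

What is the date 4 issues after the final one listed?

These are Sundays with 28, 28, 35, 28-day gaps.
Each is the final Sunday of its month — May 30, 2021 is past the 28th, so '4th Sunday' doesn't fit.
July 2021 ends with Sunday July 25, 2021.
August 2021 ends with Sunday August 29, 2021.
September 2021 ends with Sunday September 26, 2021.
October 2021 ends with Sunday October 31, 2021.

October 31, 2021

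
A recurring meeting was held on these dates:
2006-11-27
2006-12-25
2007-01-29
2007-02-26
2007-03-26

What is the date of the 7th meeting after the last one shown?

Every date is a Monday; gaps 28, 35, 28, 28 days.
Each is the last Monday of its month (at least one falls on the 29th or later, ruling out '4th Monday').
Last Monday of April 2007: 2007-04-30.
May 2007 ends with Monday 2007-05-28.
June 2007 ends with Monday 2007-06-25.
Last Monday of July 2007: 2007-07-30.
Last Monday of August 2007: 2007-08-27.
September 2007 ends with Monday 2007-09-24.
October 2007 ends with Monday 2007-10-29.

2007-10-29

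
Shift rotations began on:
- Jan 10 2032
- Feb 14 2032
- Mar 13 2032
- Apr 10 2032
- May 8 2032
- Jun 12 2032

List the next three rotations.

All dates are Saturdays, 35, 28, 28, 28, 35 days apart.
Specifically, the 2nd Saturday of each month.
July 2032 — 2nd Saturday is Jul 10 2032.
August 2032 — 2nd Saturday is Aug 14 2032.
September 2032 — 2nd Saturday is Sep 11 2032.

Jul 10 2032, Aug 14 2032, Sep 11 2032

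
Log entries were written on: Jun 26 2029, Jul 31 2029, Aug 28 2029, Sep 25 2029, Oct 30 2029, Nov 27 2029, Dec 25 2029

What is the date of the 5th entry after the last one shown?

All Tuesdays; the gaps (35, 28, 28, 35, 28, 28) vary with month length.
This is the last Tuesday of each month.
Last Tuesday of January 2030: Jan 29 2030.
February 2030 ends with Tuesday Feb 26 2030.
March 2030 ends with Tuesday Mar 26 2030.
Last Tuesday of April 2030: Apr 30 2030.
May 2030 ends with Tuesday May 28 2030.

May 28 2030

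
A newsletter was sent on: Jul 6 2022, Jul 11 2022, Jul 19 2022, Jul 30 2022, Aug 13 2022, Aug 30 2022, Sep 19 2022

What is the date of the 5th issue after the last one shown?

Feb 11 2023

Intervals are 5, 8, 11, 14, 17, 20 days — an arithmetic progression with common difference 3.
Next gap: 23 days. Sep 19 2022 + 23 days = Oct 12 2022.
Next gap: 26 days. Oct 12 2022 + 26 days = Nov 7 2022.
Next gap: 29 days. Nov 7 2022 + 29 days = Dec 6 2022.
Next gap: 32 days. Dec 6 2022 + 32 days = Jan 7 2023.
Next gap: 35 days. Jan 7 2023 + 35 days = Feb 11 2023.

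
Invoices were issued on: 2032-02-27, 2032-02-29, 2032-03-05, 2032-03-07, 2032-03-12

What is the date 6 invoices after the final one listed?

2032-04-02

Gaps: 2, 5, 2, 5 days — not constant, but cyclic with period 2.
The events fall on every Friday and Sunday.
Next Sunday: 2032-03-14.
Next Friday: 2032-03-19.
Next Sunday: 2032-03-21.
The following Friday is 2032-03-26.
The following Sunday is 2032-03-28.
The following Friday is 2032-04-02.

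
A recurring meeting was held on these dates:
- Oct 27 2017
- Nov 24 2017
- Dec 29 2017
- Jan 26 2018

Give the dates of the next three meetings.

Feb 23 2018, Mar 30 2018, Apr 27 2018

All Fridays; the gaps (28, 35, 28) vary with month length.
This is the last Friday of each month.
February 2018 ends with Friday Feb 23 2018.
Last Friday of March 2018: Mar 30 2018.
April 2018 ends with Friday Apr 27 2018.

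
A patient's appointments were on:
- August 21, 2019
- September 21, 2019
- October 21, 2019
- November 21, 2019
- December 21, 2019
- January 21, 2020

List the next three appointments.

Gaps: 31, 30, 31, 30, 31 days — not constant. Every event is on the 21st of the month.
Pattern: the 21st of each month.
Next: February 2020 → February 21, 2020.
March 2020: March 21, 2020.
Next: April 2020 → April 21, 2020.

February 21, 2020; March 21, 2020; April 21, 2020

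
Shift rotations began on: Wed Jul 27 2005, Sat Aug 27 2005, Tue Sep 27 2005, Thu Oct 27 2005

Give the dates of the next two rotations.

Sun Nov 27 2005, Tue Dec 27 2005

The day-of-month is always 27 (31, 31, 30 days between events).
So this recurs on the 27th of each month.
Next: November 2005 → Sun Nov 27 2005.
Next: December 2005 → Tue Dec 27 2005.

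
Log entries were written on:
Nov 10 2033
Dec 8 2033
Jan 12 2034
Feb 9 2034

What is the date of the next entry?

All dates are Thursdays, 28, 35, 28 days apart.
Specifically, the 2nd Thursday of each month.
2nd Thursday of March 2034: Mar 9 2034.

Mar 9 2034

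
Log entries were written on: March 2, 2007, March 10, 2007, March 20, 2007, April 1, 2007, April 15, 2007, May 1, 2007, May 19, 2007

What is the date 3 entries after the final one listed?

The spacing grows by 2 each time: 8, 10, 12, 14, 16, 18 days.
Next gap: 20 days. May 19, 2007 + 20 days = June 8, 2007.
Next gap: 22 days. June 8, 2007 + 22 days = June 30, 2007.
Next gap: 24 days. June 30, 2007 + 24 days = July 24, 2007.

July 24, 2007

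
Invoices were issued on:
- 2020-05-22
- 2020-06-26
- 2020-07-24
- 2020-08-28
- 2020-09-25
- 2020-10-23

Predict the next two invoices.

2020-11-27, 2020-12-25

All dates are Fridays, 35, 28, 35, 28, 28 days apart.
Specifically, the 4th Friday of each month.
4th Friday of November 2020: 2020-11-27.
December 2020 — 4th Friday is 2020-12-25.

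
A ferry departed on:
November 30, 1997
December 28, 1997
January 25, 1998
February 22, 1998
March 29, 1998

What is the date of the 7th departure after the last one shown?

All Sundays; the gaps (28, 28, 28, 35) vary with month length.
This is the last Sunday of each month.
April 1998 ends with Sunday April 26, 1998.
May 1998 ends with Sunday May 31, 1998.
Last Sunday of June 1998: June 28, 1998.
Last Sunday of July 1998: July 26, 1998.
August 1998 ends with Sunday August 30, 1998.
September 1998 ends with Sunday September 27, 1998.
October 1998 ends with Sunday October 25, 1998.

October 25, 1998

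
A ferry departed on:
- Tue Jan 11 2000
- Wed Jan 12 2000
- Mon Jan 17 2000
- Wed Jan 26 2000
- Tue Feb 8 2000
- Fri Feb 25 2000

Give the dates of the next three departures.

Fri Mar 17 2000, Tue Apr 11 2000, Wed May 10 2000

Intervals are 1, 5, 9, 13, 17 days — an arithmetic progression with common difference 4.
Next gap: 21 days. Fri Feb 25 2000 + 21 days = Fri Mar 17 2000.
Next gap: 25 days. Fri Mar 17 2000 + 25 days = Tue Apr 11 2000.
Next gap: 29 days. Tue Apr 11 2000 + 29 days = Wed May 10 2000.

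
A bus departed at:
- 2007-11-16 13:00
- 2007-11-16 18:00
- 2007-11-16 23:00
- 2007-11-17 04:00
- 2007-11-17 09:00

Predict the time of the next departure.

The interval is a steady 5 hours (5, 5, 5, 5).
2007-11-17 09:00 + 5 h = 2007-11-17 14:00.

2007-11-17 14:00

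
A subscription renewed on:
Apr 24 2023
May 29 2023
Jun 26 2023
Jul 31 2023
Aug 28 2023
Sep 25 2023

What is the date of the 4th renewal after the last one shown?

Jan 29 2024

Every date is a Monday; gaps 35, 28, 35, 28, 28 days.
Each is the last Monday of its month (at least one falls on the 29th or later, ruling out '4th Monday').
October 2023 ends with Monday Oct 30 2023.
November 2023 ends with Monday Nov 27 2023.
Last Monday of December 2023: Dec 25 2023.
January 2024 ends with Monday Jan 29 2024.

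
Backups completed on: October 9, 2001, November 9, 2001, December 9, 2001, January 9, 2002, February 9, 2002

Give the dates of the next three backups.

Each date is the 9th; the gaps (31, 30, 31, 31) track the month lengths.
The rule is the 9th of each month.
Next: March 2002 → March 9, 2002.
April 2002: April 9, 2002.
Next: May 2002 → May 9, 2002.

March 9, 2002; April 9, 2002; May 9, 2002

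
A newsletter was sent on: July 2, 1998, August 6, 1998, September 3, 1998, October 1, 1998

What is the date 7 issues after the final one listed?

These are Thursdays at 28- or 35-day spacing (35, 28, 28).
The pattern: 1st Thursday of the month.
November 1998 — 1st Thursday is November 5, 1998.
1st Thursday of December 1998: December 3, 1998.
1st Thursday of January 1999: January 7, 1999.
1st Thursday of February 1999: February 4, 1999.
1st Thursday of March 1999: March 4, 1999.
1st Thursday of April 1999: April 1, 1999.
1st Thursday of May 1999: May 6, 1999.

May 6, 1999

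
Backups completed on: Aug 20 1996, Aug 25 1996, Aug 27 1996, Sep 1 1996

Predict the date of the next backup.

Sep 3 1996

Every event lands on a Tuesday or Sunday (gaps cycle 5, 2, 5).
So the schedule is: every Tuesday and Sunday.
The following Tuesday is Sep 3 1996.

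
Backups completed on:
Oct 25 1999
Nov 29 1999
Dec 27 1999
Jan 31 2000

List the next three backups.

Feb 28 2000, Mar 27 2000, Apr 24 2000

Every date is a Monday; gaps 35, 28, 35 days.
Each is the last Monday of its month (at least one falls on the 29th or later, ruling out '4th Monday').
Last Monday of February 2000: Feb 28 2000.
March 2000 ends with Monday Mar 27 2000.
Last Monday of April 2000: Apr 24 2000.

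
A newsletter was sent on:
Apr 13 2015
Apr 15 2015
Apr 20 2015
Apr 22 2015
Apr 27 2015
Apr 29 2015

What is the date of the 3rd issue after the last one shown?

May 11 2015

Every event lands on a Monday or Wednesday (gaps cycle 2, 5, 2, 5, 2).
So the schedule is: every Monday and Wednesday.
The following Monday is May 4 2015.
The following Wednesday is May 6 2015.
The following Monday is May 11 2015.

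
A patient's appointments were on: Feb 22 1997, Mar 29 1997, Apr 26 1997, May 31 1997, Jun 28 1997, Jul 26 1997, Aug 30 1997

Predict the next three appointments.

These are Saturdays with 35, 28, 35, 28, 28, 35-day gaps.
Each is the final Saturday of its month — Mar 29 1997 is past the 28th, so '4th Saturday' doesn't fit.
Last Saturday of September 1997: Sep 27 1997.
Last Saturday of October 1997: Oct 25 1997.
November 1997 ends with Saturday Nov 29 1997.

Sep 27 1997, Oct 25 1997, Nov 29 1997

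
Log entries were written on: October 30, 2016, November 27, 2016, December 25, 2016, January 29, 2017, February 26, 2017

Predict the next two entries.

These are Sundays with 28, 28, 35, 28-day gaps.
Each is the final Sunday of its month — October 30, 2016 is past the 28th, so '4th Sunday' doesn't fit.
March 2017 ends with Sunday March 26, 2017.
Last Sunday of April 2017: April 30, 2017.

March 26, 2017; April 30, 2017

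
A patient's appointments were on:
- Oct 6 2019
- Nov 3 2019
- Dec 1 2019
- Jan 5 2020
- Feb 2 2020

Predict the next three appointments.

Mar 1 2020, Apr 5 2020, May 3 2020

These are Sundays at 28- or 35-day spacing (28, 28, 35, 28).
The pattern: 1st Sunday of the month.
March 2020 — 1st Sunday is Mar 1 2020.
April 2020 — 1st Sunday is Apr 5 2020.
May 2020 — 1st Sunday is May 3 2020.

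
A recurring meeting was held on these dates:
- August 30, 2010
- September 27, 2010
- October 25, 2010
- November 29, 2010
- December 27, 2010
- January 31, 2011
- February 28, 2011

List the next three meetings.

March 28, 2011; April 25, 2011; May 30, 2011

All Mondays; the gaps (28, 28, 35, 28, 35, 28) vary with month length.
This is the last Monday of each month.
Last Monday of March 2011: March 28, 2011.
Last Monday of April 2011: April 25, 2011.
Last Monday of May 2011: May 30, 2011.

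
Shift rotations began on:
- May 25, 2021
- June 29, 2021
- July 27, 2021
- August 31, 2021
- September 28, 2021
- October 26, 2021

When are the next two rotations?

These are Tuesdays with 35, 28, 35, 28, 28-day gaps.
Each is the final Tuesday of its month — June 29, 2021 is past the 28th, so '4th Tuesday' doesn't fit.
November 2021 ends with Tuesday November 30, 2021.
December 2021 ends with Tuesday December 28, 2021.

November 30, 2021; December 28, 2021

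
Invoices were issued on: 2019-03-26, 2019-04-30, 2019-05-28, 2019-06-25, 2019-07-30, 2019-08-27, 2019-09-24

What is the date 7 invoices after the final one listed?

Every date is a Tuesday; gaps 35, 28, 28, 35, 28, 28 days.
Each is the last Tuesday of its month (at least one falls on the 29th or later, ruling out '4th Tuesday').
Last Tuesday of October 2019: 2019-10-29.
Last Tuesday of November 2019: 2019-11-26.
Last Tuesday of December 2019: 2019-12-31.
Last Tuesday of January 2020: 2020-01-28.
February 2020 ends with Tuesday 2020-02-25.
March 2020 ends with Tuesday 2020-03-31.
April 2020 ends with Tuesday 2020-04-28.

2020-04-28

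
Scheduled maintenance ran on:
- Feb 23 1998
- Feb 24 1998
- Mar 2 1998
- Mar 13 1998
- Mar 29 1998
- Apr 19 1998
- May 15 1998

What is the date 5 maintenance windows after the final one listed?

Gaps: 1, 6, 11, 16, 21, 26 days — each gap is 5 larger than the previous one.
Next gap: 31 days. May 15 1998 + 31 days = Jun 15 1998.
Next gap: 36 days. Jun 15 1998 + 36 days = Jul 21 1998.
Next gap: 41 days. Jul 21 1998 + 41 days = Aug 31 1998.
Next gap: 46 days. Aug 31 1998 + 46 days = Oct 16 1998.
Next gap: 51 days. Oct 16 1998 + 51 days = Dec 6 1998.

Dec 6 1998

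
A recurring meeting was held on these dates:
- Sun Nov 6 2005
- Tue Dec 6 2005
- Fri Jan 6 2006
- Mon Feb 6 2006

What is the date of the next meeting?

The day-of-month is always 6 (30, 31, 31 days between events).
So this recurs on the 6th of each month.
March 2006: Mon Mar 6 2006.

Mon Mar 6 2006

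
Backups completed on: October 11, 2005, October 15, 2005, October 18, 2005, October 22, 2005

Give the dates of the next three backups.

Every event lands on a Tuesday or Saturday (gaps cycle 4, 3, 4).
So the schedule is: every Tuesday and Saturday.
The following Tuesday is October 25, 2005.
Next Saturday: October 29, 2005.
Next Tuesday: November 1, 2005.

October 25, 2005; October 29, 2005; November 1, 2005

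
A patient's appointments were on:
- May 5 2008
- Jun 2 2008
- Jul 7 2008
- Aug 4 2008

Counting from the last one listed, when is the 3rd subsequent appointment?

Gaps: 28, 35, 28 days — a mix of 28 and 35. Every date is a Monday.
Each is the 1st Monday of its month.
1st Monday of September 2008: Sep 1 2008.
October 2008 — 1st Monday is Oct 6 2008.
1st Monday of November 2008: Nov 3 2008.

Nov 3 2008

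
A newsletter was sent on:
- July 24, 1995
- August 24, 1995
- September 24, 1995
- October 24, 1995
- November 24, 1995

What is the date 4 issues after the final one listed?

March 24, 1996

Each date is the 24th; the gaps (31, 31, 30, 31) track the month lengths.
The rule is the 24th of each month.
December 1995: December 24, 1995.
Next: January 1996 → January 24, 1996.
Next: February 1996 → February 24, 1996.
Next: March 1996 → March 24, 1996.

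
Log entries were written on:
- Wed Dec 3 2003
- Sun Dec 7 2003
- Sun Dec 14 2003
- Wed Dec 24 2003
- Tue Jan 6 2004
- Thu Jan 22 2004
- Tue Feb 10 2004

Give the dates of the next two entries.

Gaps: 4, 7, 10, 13, 16, 19 days — each gap is 3 larger than the previous one.
Next gap: 22 days. Tue Feb 10 2004 + 22 days = Wed Mar 3 2004.
Next gap: 25 days. Wed Mar 3 2004 + 25 days = Sun Mar 28 2004.

Wed Mar 3 2004, Sun Mar 28 2004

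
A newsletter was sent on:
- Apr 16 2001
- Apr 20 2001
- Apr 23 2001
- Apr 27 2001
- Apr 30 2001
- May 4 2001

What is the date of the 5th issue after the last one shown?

May 21 2001

The gap pattern 4, 3, 4, 3, 4 repeats every 2 events.
These are the Mondays and Fridays of each week.
Next Monday: May 7 2001.
Next Friday: May 11 2001.
The following Monday is May 14 2001.
Next Friday: May 18 2001.
The following Monday is May 21 2001.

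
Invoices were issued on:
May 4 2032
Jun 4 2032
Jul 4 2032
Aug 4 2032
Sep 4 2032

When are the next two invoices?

The day-of-month is always 4 (31, 30, 31, 31 days between events).
So this recurs on the 4th of each month.
Next: October 2032 → Oct 4 2032.
Next: November 2032 → Nov 4 2032.

Oct 4 2032, Nov 4 2032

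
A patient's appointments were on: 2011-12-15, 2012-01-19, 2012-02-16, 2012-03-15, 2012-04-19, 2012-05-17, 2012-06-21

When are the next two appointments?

2012-07-19, 2012-08-16

These are Thursdays at 28- or 35-day spacing (35, 28, 28, 35, 28, 35).
The pattern: 3rd Thursday of the month.
3rd Thursday of July 2012: 2012-07-19.
August 2012 — 3rd Thursday is 2012-08-16.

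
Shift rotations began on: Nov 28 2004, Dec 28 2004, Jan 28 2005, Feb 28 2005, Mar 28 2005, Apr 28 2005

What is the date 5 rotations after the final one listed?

The day-of-month is always 28 (30, 31, 31, 28, 31 days between events).
So this recurs on the 28th of each month.
Next: May 2005 → May 28 2005.
Next: June 2005 → Jun 28 2005.
Next: July 2005 → Jul 28 2005.
Next: August 2005 → Aug 28 2005.
September 2005: Sep 28 2005.

Sep 28 2005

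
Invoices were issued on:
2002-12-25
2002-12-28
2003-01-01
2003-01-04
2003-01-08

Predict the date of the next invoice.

Every event lands on a Wednesday or Saturday (gaps cycle 3, 4, 3, 4).
So the schedule is: every Wednesday and Saturday.
The following Saturday is 2003-01-11.

2003-01-11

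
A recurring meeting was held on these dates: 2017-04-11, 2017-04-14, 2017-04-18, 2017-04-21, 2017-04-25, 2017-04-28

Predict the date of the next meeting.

2017-05-02

The gap pattern 3, 4, 3, 4, 3 repeats every 2 events.
These are the Tuesdays and Fridays of each week.
Next Tuesday: 2017-05-02.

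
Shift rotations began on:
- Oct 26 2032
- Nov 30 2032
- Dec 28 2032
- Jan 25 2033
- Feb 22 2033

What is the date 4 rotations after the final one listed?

Every date is a Tuesday; gaps 35, 28, 28, 28 days.
Each is the last Tuesday of its month (at least one falls on the 29th or later, ruling out '4th Tuesday').
March 2033 ends with Tuesday Mar 29 2033.
Last Tuesday of April 2033: Apr 26 2033.
Last Tuesday of May 2033: May 31 2033.
June 2033 ends with Tuesday Jun 28 2033.

Jun 28 2033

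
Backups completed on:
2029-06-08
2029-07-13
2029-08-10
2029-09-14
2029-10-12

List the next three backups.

2029-11-09, 2029-12-14, 2030-01-11

These are Fridays at 28- or 35-day spacing (35, 28, 35, 28).
The pattern: 2nd Friday of the month.
2nd Friday of November 2029: 2029-11-09.
2nd Friday of December 2029: 2029-12-14.
2nd Friday of January 2030: 2030-01-11.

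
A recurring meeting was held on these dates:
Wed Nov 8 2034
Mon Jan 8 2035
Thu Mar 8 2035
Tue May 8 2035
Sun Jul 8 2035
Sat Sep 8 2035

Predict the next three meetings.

Each date is the 8th; the gaps (61, 59, 61, 61, 62) track the month lengths.
The rule is the 8th of every 2 months.
Next: November 2035 → Thu Nov 8 2035.
January 2036: Tue Jan 8 2036.
Next: March 2036 → Sat Mar 8 2036.

Thu Nov 8 2035, Tue Jan 8 2036, Sat Mar 8 2036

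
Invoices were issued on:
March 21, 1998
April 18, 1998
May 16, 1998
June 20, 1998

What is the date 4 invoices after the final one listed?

October 17, 1998

All dates are Saturdays, 28, 28, 35 days apart.
Specifically, the 3rd Saturday of each month.
3rd Saturday of July 1998: July 18, 1998.
August 1998 — 3rd Saturday is August 15, 1998.
September 1998 — 3rd Saturday is September 19, 1998.
3rd Saturday of October 1998: October 17, 1998.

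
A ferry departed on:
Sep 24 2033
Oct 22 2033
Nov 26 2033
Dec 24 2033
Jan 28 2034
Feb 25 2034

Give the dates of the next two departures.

Gaps: 28, 35, 28, 35, 28 days — a mix of 28 and 35. Every date is a Saturday.
Each is the 4th Saturday of its month.
4th Saturday of March 2034: Mar 25 2034.
4th Saturday of April 2034: Apr 22 2034.

Mar 25 2034, Apr 22 2034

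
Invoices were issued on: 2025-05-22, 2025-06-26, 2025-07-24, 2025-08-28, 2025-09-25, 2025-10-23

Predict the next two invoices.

2025-11-27, 2025-12-25

Gaps: 35, 28, 35, 28, 28 days — a mix of 28 and 35. Every date is a Thursday.
Each is the 4th Thursday of its month.
4th Thursday of November 2025: 2025-11-27.
December 2025 — 4th Thursday is 2025-12-25.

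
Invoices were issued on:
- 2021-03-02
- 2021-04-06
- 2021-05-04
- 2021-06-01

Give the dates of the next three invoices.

2021-07-06, 2021-08-03, 2021-09-07

These are Tuesdays at 28- or 35-day spacing (35, 28, 28).
The pattern: 1st Tuesday of the month.
July 2021 — 1st Tuesday is 2021-07-06.
1st Tuesday of August 2021: 2021-08-03.
1st Tuesday of September 2021: 2021-09-07.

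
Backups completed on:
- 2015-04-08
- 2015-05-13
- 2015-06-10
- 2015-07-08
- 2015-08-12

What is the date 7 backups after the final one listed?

2016-03-09

Gaps: 35, 28, 28, 35 days — a mix of 28 and 35. Every date is a Wednesday.
Each is the 2nd Wednesday of its month.
September 2015 — 2nd Wednesday is 2015-09-09.
2nd Wednesday of October 2015: 2015-10-14.
November 2015 — 2nd Wednesday is 2015-11-11.
December 2015 — 2nd Wednesday is 2015-12-09.
January 2016 — 2nd Wednesday is 2016-01-13.
2nd Wednesday of February 2016: 2016-02-10.
2nd Wednesday of March 2016: 2016-03-09.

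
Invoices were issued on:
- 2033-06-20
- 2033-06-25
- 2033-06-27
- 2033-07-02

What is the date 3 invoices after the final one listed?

Every event lands on a Monday or Saturday (gaps cycle 5, 2, 5).
So the schedule is: every Monday and Saturday.
Next Monday: 2033-07-04.
The following Saturday is 2033-07-09.
Next Monday: 2033-07-11.

2033-07-11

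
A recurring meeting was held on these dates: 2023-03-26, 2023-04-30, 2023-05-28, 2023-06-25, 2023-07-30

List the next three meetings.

2023-08-27, 2023-09-24, 2023-10-29

Every date is a Sunday; gaps 35, 28, 28, 35 days.
Each is the last Sunday of its month (at least one falls on the 29th or later, ruling out '4th Sunday').
August 2023 ends with Sunday 2023-08-27.
September 2023 ends with Sunday 2023-09-24.
Last Sunday of October 2023: 2023-10-29.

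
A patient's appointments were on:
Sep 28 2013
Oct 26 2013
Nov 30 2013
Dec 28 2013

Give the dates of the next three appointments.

These are Saturdays with 28, 35, 28-day gaps.
Each is the final Saturday of its month — Nov 30 2013 is past the 28th, so '4th Saturday' doesn't fit.
January 2014 ends with Saturday Jan 25 2014.
Last Saturday of February 2014: Feb 22 2014.
March 2014 ends with Saturday Mar 29 2014.

Jan 25 2014, Feb 22 2014, Mar 29 2014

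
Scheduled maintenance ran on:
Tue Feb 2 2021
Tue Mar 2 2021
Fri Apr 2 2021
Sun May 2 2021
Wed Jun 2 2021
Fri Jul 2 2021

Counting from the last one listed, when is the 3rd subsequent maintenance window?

Sat Oct 2 2021

The day-of-month is always 2 (28, 31, 30, 31, 30 days between events).
So this recurs on the 2nd of each month.
August 2021: Mon Aug 2 2021.
September 2021: Thu Sep 2 2021.
October 2021: Sat Oct 2 2021.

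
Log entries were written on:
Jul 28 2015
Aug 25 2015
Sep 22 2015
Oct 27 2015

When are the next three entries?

All dates are Tuesdays, 28, 28, 35 days apart.
Specifically, the 4th Tuesday of each month.
4th Tuesday of November 2015: Nov 24 2015.
December 2015 — 4th Tuesday is Dec 22 2015.
January 2016 — 4th Tuesday is Jan 26 2016.

Nov 24 2015, Dec 22 2015, Jan 26 2016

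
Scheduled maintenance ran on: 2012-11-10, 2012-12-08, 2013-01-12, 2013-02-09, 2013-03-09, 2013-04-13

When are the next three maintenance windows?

All dates are Saturdays, 28, 35, 28, 28, 35 days apart.
Specifically, the 2nd Saturday of each month.
2nd Saturday of May 2013: 2013-05-11.
June 2013 — 2nd Saturday is 2013-06-08.
2nd Saturday of July 2013: 2013-07-13.

2013-05-11, 2013-06-08, 2013-07-13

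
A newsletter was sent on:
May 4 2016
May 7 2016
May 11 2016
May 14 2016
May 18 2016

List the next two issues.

May 21 2016, May 25 2016

Gaps: 3, 4, 3, 4 days — not constant, but cyclic with period 2.
The events fall on every Wednesday and Saturday.
Next Saturday: May 21 2016.
Next Wednesday: May 25 2016.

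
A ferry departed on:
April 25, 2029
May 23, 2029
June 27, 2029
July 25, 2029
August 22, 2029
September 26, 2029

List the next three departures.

Gaps: 28, 35, 28, 28, 35 days — a mix of 28 and 35. Every date is a Wednesday.
Each is the 4th Wednesday of its month.
October 2029 — 4th Wednesday is October 24, 2029.
November 2029 — 4th Wednesday is November 28, 2029.
4th Wednesday of December 2029: December 26, 2029.

October 24, 2029; November 28, 2029; December 26, 2029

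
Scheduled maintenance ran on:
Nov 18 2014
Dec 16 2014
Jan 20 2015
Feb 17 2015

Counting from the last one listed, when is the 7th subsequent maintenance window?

All dates are Tuesdays, 28, 35, 28 days apart.
Specifically, the 3rd Tuesday of each month.
March 2015 — 3rd Tuesday is Mar 17 2015.
April 2015 — 3rd Tuesday is Apr 21 2015.
3rd Tuesday of May 2015: May 19 2015.
3rd Tuesday of June 2015: Jun 16 2015.
3rd Tuesday of July 2015: Jul 21 2015.
3rd Tuesday of August 2015: Aug 18 2015.
3rd Tuesday of September 2015: Sep 15 2015.

Sep 15 2015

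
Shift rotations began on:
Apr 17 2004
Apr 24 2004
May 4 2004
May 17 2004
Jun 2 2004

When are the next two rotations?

Jun 21 2004, Jul 13 2004

Gaps: 7, 10, 13, 16 days — each gap is 3 larger than the previous one.
Next gap: 19 days. Jun 2 2004 + 19 days = Jun 21 2004.
Next gap: 22 days. Jun 21 2004 + 22 days = Jul 13 2004.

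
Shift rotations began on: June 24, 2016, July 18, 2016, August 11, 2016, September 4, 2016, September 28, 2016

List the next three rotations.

October 22, 2016; November 15, 2016; December 9, 2016

The spacing is 24, 24, 24, 24 days — always 24 days.
September 28, 2016 + 24 days = October 22, 2016.
October 22, 2016 + 24 days = November 15, 2016.
November 15, 2016 + 24 days = December 9, 2016.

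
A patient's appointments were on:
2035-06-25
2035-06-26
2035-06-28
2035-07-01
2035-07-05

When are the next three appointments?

2035-07-10, 2035-07-16, 2035-07-23

Intervals are 1, 2, 3, 4 days — an arithmetic progression with common difference 1.
Next gap: 5 days. 2035-07-05 + 5 days = 2035-07-10.
Next gap: 6 days. 2035-07-10 + 6 days = 2035-07-16.
Next gap: 7 days. 2035-07-16 + 7 days = 2035-07-23.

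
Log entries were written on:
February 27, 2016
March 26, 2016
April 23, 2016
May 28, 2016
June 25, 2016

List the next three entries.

Gaps: 28, 28, 35, 28 days — a mix of 28 and 35. Every date is a Saturday.
Each is the 4th Saturday of its month.
July 2016 — 4th Saturday is July 23, 2016.
4th Saturday of August 2016: August 27, 2016.
4th Saturday of September 2016: September 24, 2016.

July 23, 2016; August 27, 2016; September 24, 2016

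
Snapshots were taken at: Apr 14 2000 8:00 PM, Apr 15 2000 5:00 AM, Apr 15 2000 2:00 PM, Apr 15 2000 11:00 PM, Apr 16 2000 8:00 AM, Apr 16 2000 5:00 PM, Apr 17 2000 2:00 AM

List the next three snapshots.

Spacing: 9, 9, 9, 9, 9, 9 h — constant 9 h.
Apr 17 2000 2:00 AM + 9 h = Apr 17 2000 11:00 AM.
Apr 17 2000 11:00 AM + 9 h = Apr 17 2000 8:00 PM.
Apr 17 2000 8:00 PM + 9 h = Apr 18 2000 5:00 AM.

Apr 17 2000 11:00 AM, Apr 17 2000 8:00 PM, Apr 18 2000 5:00 AM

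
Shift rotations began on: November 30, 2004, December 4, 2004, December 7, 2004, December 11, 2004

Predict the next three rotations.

Gaps: 4, 3, 4 days — not constant, but cyclic with period 2.
The events fall on every Tuesday and Saturday.
Next Tuesday: December 14, 2004.
The following Saturday is December 18, 2004.
Next Tuesday: December 21, 2004.

December 14, 2004; December 18, 2004; December 21, 2004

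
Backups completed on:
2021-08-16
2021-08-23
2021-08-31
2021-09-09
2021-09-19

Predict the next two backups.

Intervals are 7, 8, 9, 10 days — an arithmetic progression with common difference 1.
Next gap: 11 days. 2021-09-19 + 11 days = 2021-09-30.
Next gap: 12 days. 2021-09-30 + 12 days = 2021-10-12.

2021-09-30, 2021-10-12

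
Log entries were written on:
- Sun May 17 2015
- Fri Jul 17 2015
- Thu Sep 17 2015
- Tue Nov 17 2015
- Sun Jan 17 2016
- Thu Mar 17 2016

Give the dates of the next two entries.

Tue May 17 2016, Sun Jul 17 2016

The day-of-month is always 17 (61, 62, 61, 61, 60 days between events).
So this recurs on the 17th of every 2 months.
May 2016: Tue May 17 2016.
July 2016: Sun Jul 17 2016.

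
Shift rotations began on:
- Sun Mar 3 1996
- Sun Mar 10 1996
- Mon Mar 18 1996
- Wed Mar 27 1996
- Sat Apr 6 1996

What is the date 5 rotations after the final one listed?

Mon Jun 10 1996

Intervals are 7, 8, 9, 10 days — an arithmetic progression with common difference 1.
Next gap: 11 days. Sat Apr 6 1996 + 11 days = Wed Apr 17 1996.
Next gap: 12 days. Wed Apr 17 1996 + 12 days = Mon Apr 29 1996.
Next gap: 13 days. Mon Apr 29 1996 + 13 days = Sun May 12 1996.
Next gap: 14 days. Sun May 12 1996 + 14 days = Sun May 26 1996.
Next gap: 15 days. Sun May 26 1996 + 15 days = Mon Jun 10 1996.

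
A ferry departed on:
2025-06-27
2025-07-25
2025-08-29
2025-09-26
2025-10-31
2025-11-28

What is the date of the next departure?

Every date is a Friday; gaps 28, 35, 28, 35, 28 days.
Each is the last Friday of its month (at least one falls on the 29th or later, ruling out '4th Friday').
Last Friday of December 2025: 2025-12-26.

2025-12-26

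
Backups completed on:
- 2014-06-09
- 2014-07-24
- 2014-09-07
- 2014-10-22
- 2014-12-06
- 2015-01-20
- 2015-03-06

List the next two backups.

2015-04-20, 2015-06-04

Gaps between consecutive events: 45, 45, 45, 45, 45, 45 days — a constant 45-day interval.
2015-03-06 + 45 days = 2015-04-20.
2015-04-20 + 45 days = 2015-06-04.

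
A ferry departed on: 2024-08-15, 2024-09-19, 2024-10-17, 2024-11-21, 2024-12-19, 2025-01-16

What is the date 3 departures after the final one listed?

2025-04-17

All dates are Thursdays, 35, 28, 35, 28, 28 days apart.
Specifically, the 3rd Thursday of each month.
February 2025 — 3rd Thursday is 2025-02-20.
3rd Thursday of March 2025: 2025-03-20.
3rd Thursday of April 2025: 2025-04-17.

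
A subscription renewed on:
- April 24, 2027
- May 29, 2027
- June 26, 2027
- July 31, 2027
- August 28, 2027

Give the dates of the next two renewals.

Every date is a Saturday; gaps 35, 28, 35, 28 days.
Each is the last Saturday of its month (at least one falls on the 29th or later, ruling out '4th Saturday').
Last Saturday of September 2027: September 25, 2027.
Last Saturday of October 2027: October 30, 2027.

September 25, 2027; October 30, 2027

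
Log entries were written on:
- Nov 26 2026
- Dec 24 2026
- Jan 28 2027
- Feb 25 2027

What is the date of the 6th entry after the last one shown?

Aug 26 2027

These are Thursdays at 28- or 35-day spacing (28, 35, 28).
The pattern: 4th Thursday of the month.
March 2027 — 4th Thursday is Mar 25 2027.
4th Thursday of April 2027: Apr 22 2027.
May 2027 — 4th Thursday is May 27 2027.
4th Thursday of June 2027: Jun 24 2027.
July 2027 — 4th Thursday is Jul 22 2027.
4th Thursday of August 2027: Aug 26 2027.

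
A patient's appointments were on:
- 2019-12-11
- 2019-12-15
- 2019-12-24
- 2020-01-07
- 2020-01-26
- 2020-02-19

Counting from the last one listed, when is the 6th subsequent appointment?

2020-10-25

Intervals are 4, 9, 14, 19, 24 days — an arithmetic progression with common difference 5.
Next gap: 29 days. 2020-02-19 + 29 days = 2020-03-19.
Next gap: 34 days. 2020-03-19 + 34 days = 2020-04-22.
Next gap: 39 days. 2020-04-22 + 39 days = 2020-05-31.
Next gap: 44 days. 2020-05-31 + 44 days = 2020-07-14.
Next gap: 49 days. 2020-07-14 + 49 days = 2020-09-01.
Next gap: 54 days. 2020-09-01 + 54 days = 2020-10-25.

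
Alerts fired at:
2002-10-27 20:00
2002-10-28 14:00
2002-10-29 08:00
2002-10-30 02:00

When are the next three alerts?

The interval is a steady 18 hours (18, 18, 18).
2002-10-30 02:00 + 18 h = 2002-10-30 20:00.
2002-10-30 20:00 + 18 h = 2002-10-31 14:00.
2002-10-31 14:00 + 18 h = 2002-11-01 08:00.

2002-10-30 20:00, 2002-10-31 14:00, 2002-11-01 08:00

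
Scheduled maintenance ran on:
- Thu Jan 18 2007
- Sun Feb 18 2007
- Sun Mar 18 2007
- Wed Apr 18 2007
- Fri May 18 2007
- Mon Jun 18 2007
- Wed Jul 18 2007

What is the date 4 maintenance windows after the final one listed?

The day-of-month is always 18 (31, 28, 31, 30, 31, 30 days between events).
So this recurs on the 18th of each month.
Next: August 2007 → Sat Aug 18 2007.
Next: September 2007 → Tue Sep 18 2007.
October 2007: Thu Oct 18 2007.
November 2007: Sun Nov 18 2007.

Sun Nov 18 2007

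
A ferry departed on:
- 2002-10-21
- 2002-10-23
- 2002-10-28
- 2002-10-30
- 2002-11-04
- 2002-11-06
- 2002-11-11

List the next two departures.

Every event lands on a Monday or Wednesday (gaps cycle 2, 5, 2, 5, 2, 5).
So the schedule is: every Monday and Wednesday.
Next Wednesday: 2002-11-13.
Next Monday: 2002-11-18.

2002-11-13, 2002-11-18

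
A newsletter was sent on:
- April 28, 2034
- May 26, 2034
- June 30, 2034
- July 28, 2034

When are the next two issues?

August 25, 2034; September 29, 2034

These are Fridays with 28, 35, 28-day gaps.
Each is the final Friday of its month — June 30, 2034 is past the 28th, so '4th Friday' doesn't fit.
Last Friday of August 2034: August 25, 2034.
September 2034 ends with Friday September 29, 2034.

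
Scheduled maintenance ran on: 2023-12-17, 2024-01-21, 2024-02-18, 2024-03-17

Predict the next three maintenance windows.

These are Sundays at 28- or 35-day spacing (35, 28, 28).
The pattern: 3rd Sunday of the month.
3rd Sunday of April 2024: 2024-04-21.
3rd Sunday of May 2024: 2024-05-19.
3rd Sunday of June 2024: 2024-06-16.

2024-04-21, 2024-05-19, 2024-06-16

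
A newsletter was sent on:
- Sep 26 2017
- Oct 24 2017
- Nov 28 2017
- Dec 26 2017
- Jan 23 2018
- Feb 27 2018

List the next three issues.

Gaps: 28, 35, 28, 28, 35 days — a mix of 28 and 35. Every date is a Tuesday.
Each is the 4th Tuesday of its month.
March 2018 — 4th Tuesday is Mar 27 2018.
April 2018 — 4th Tuesday is Apr 24 2018.
May 2018 — 4th Tuesday is May 22 2018.

Mar 27 2018, Apr 24 2018, May 22 2018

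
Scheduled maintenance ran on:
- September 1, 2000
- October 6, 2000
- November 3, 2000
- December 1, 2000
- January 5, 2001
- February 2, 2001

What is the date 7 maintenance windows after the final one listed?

September 7, 2001

Gaps: 35, 28, 28, 35, 28 days — a mix of 28 and 35. Every date is a Friday.
Each is the 1st Friday of its month.
1st Friday of March 2001: March 2, 2001.
1st Friday of April 2001: April 6, 2001.
1st Friday of May 2001: May 4, 2001.
June 2001 — 1st Friday is June 1, 2001.
1st Friday of July 2001: July 6, 2001.
August 2001 — 1st Friday is August 3, 2001.
September 2001 — 1st Friday is September 7, 2001.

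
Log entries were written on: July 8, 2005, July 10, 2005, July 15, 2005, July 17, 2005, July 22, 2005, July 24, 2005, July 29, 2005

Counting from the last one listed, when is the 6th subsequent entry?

Every event lands on a Friday or Sunday (gaps cycle 2, 5, 2, 5, 2, 5).
So the schedule is: every Friday and Sunday.
Next Sunday: July 31, 2005.
Next Friday: August 5, 2005.
Next Sunday: August 7, 2005.
Next Friday: August 12, 2005.
The following Sunday is August 14, 2005.
The following Friday is August 19, 2005.

August 19, 2005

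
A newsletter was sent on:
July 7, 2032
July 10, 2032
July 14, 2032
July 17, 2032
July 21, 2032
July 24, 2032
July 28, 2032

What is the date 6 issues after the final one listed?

The gap pattern 3, 4, 3, 4, 3, 4 repeats every 2 events.
These are the Wednesdays and Saturdays of each week.
Next Saturday: July 31, 2032.
The following Wednesday is August 4, 2032.
Next Saturday: August 7, 2032.
Next Wednesday: August 11, 2032.
The following Saturday is August 14, 2032.
Next Wednesday: August 18, 2032.

August 18, 2032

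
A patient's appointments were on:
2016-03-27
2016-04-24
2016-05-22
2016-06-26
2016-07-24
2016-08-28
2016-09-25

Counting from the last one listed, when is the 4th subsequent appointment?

2017-01-22

These are Sundays at 28- or 35-day spacing (28, 28, 35, 28, 35, 28).
The pattern: 4th Sunday of the month.
October 2016 — 4th Sunday is 2016-10-23.
November 2016 — 4th Sunday is 2016-11-27.
4th Sunday of December 2016: 2016-12-25.
4th Sunday of January 2017: 2017-01-22.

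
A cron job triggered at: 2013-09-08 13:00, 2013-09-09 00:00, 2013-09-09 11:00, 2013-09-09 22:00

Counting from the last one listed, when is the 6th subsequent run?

2013-09-12 16:00

Spacing: 11, 11, 11 h — constant 11 h.
2013-09-09 22:00 + 11 h = 2013-09-10 09:00.
2013-09-10 09:00 + 11 h = 2013-09-10 20:00.
2013-09-10 20:00 + 11 h = 2013-09-11 07:00.
2013-09-11 07:00 + 11 h = 2013-09-11 18:00.
2013-09-11 18:00 + 11 h = 2013-09-12 05:00.
2013-09-12 05:00 + 11 h = 2013-09-12 16:00.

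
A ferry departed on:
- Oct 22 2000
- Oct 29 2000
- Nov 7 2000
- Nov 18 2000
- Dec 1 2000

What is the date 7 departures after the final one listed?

Apr 27 2001

Gaps: 7, 9, 11, 13 days — each gap is 2 larger than the previous one.
Next gap: 15 days. Dec 1 2000 + 15 days = Dec 16 2000.
Next gap: 17 days. Dec 16 2000 + 17 days = Jan 2 2001.
Next gap: 19 days. Jan 2 2001 + 19 days = Jan 21 2001.
Next gap: 21 days. Jan 21 2001 + 21 days = Feb 11 2001.
Next gap: 23 days. Feb 11 2001 + 23 days = Mar 6 2001.
Next gap: 25 days. Mar 6 2001 + 25 days = Mar 31 2001.
Next gap: 27 days. Mar 31 2001 + 27 days = Apr 27 2001.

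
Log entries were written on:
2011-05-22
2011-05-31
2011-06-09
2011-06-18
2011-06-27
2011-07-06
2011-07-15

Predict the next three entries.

2011-07-24, 2011-08-02, 2011-08-11

The spacing is 9, 9, 9, 9, 9, 9 days — always 9 days.
2011-07-15 + 9 days = 2011-07-24.
2011-07-24 + 9 days = 2011-08-02.
2011-08-02 + 9 days = 2011-08-11.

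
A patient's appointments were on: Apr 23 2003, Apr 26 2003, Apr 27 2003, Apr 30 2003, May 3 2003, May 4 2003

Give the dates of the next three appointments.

May 7 2003, May 10 2003, May 11 2003

Every event lands on a Wednesday or Saturday or Sunday (gaps cycle 3, 1, 3, 3, 1).
So the schedule is: every Wednesday, Saturday and Sunday.
Next Wednesday: May 7 2003.
The following Saturday is May 10 2003.
Next Sunday: May 11 2003.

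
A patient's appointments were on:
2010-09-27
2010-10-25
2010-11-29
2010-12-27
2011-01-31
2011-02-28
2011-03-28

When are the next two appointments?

Every date is a Monday; gaps 28, 35, 28, 35, 28, 28 days.
Each is the last Monday of its month (at least one falls on the 29th or later, ruling out '4th Monday').
April 2011 ends with Monday 2011-04-25.
May 2011 ends with Monday 2011-05-30.

2011-04-25, 2011-05-30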